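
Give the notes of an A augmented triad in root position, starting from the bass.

A, C#, E#

A augmented is A–C#–E#. Root position puts the root (A) in the bass, with the remaining tones above: A, C#, E#.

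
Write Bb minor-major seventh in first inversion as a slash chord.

First inversion of Bb minor-major seventh has the third (Db) in the bass. As a slash chord: Bbm(maj7)/Db.

Bbm(maj7)/Db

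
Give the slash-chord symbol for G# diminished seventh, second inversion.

G#dim7/D

Second inversion of G# diminished seventh has the fifth (D) in the bass. As a slash chord: G#dim7/D.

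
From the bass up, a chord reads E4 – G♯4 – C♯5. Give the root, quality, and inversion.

Reducing to letter names: E, G#, C#. These stack in thirds as C#–E–G# — a C# minor triad.
The lowest note is E, the third of the chord, so this is first inversion (figured bass 6).

C# minor, first inversion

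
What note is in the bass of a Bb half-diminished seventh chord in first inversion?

In first inversion the third is lowest. For Bb half-diminished seventh (Bb–Db–Fb–Ab) that is Db.

Db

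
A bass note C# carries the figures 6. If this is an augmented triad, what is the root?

A

The figures 6 mean the third of the chord is in the bass. If C# is the third of an augmented triad, the root is A (chord tones A–C#–E#).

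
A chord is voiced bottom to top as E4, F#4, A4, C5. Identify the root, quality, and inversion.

Reducing to letter names: E, F#, A, C. These stack in thirds as F#–A–C–E — an F# half-diminished seventh chord.
E is the seventh of F# half-diminished seventh; seventh in the bass means third inversion (figured bass 4/2).

F# half-diminished seventh, third inversion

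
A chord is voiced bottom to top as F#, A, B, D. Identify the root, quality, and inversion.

Reducing to letter names: F#, A, B, D. These stack in thirds as B–D–F#–A — a B minor seventh chord.
F# is the fifth of B minor seventh; fifth in the bass means second inversion (figured bass 4/3).

B minor seventh, second inversion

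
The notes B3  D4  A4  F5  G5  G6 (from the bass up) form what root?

G

B, D, A, F, G are the tones of a G dominant ninth chord (G–B–D–F–A), making G the root.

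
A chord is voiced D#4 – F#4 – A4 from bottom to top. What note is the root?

D#

Reordering D#, F#, A into stacked thirds gives D#–F#–A; the bottom of that stack, D#, is the root.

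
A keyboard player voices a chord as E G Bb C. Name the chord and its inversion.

C dominant seventh, first inversion

The pitch classes E, G, Bb, C arrange in thirds as C–E–G–Bb: a C dominant seventh chord.
E is the third of C dominant seventh; third in the bass means first inversion (figured bass 6/5).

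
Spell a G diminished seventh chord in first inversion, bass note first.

G diminished seventh is G–Bb–Db–Fb. First inversion puts the third (Bb) in the bass, with the remaining tones above: Bb, Db, Fb, G.

Bb, Db, Fb, G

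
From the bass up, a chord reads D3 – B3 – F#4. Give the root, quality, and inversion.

The pitch classes D, B, F# arrange in thirds as B–D–F#: a B minor triad.
The lowest note is D, the third of the chord, so this is first inversion (figured bass 6).

B minor, first inversion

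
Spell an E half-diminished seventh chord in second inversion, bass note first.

E half-diminished seventh is E–G–Bb–D. Second inversion puts the fifth (Bb) in the bass, with the remaining tones above: Bb, D, E, G.

Bb, D, E, G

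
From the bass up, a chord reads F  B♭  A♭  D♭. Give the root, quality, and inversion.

Bb minor seventh, second inversion

Reducing to letter names: F, Bb, Ab, Db. These stack in thirds as Bb–Db–F–Ab — a Bb minor seventh chord.
With the fifth (F) in the bass, the chord is in second inversion (figured bass 4/3).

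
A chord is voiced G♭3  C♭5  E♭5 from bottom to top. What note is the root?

The distinct letter names are Gb, Cb, Eb. Arranged as a stack of thirds they read Cb–Eb–Gb, so Cb is the root (a Cb major triad).

Cb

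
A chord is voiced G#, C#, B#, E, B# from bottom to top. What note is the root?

C#

The distinct letter names are G#, C#, B#, E. Arranged as a stack of thirds they read C#–E–G#–B#, so C# is the root (a C# minor-major seventh chord).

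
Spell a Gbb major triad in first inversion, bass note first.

Gbb major is Gbb–Bbb–Dbb. First inversion puts the third (Bbb) in the bass, with the remaining tones above: Bbb, Dbb, Gbb.

Bbb, Dbb, Gbb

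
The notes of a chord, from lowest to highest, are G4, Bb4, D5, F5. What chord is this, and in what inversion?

Reducing to letter names: G, Bb, D, F. These stack in thirds as G–Bb–D–F — a G minor seventh chord.
With the root (G) in the bass, the chord is in root position (figured bass 7).

G minor seventh, root position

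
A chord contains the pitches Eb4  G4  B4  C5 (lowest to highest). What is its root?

C

The distinct letter names are Eb, G, B, C. Arranged as a stack of thirds they read C–Eb–G–B, so C is the root (a C minor-major seventh chord).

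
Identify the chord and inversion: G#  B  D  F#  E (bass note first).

E dominant ninth, first inversion

The distinct note names are G#, B, D, F#, E. Stacked in thirds they read E–G#–B–D–F#, which is a dominant ninth chord on E.
G# is the third of E dominant ninth; third in the bass means first inversion.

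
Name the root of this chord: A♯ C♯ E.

A#

A#, C#, E are the tones of an A# diminished triad (A#–C#–E), making A# the root.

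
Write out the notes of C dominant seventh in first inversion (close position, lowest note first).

E, G, Bb, C

C dominant seventh is C–E–G–Bb. First inversion puts the third (E) in the bass, with the remaining tones above: E, G, Bb, C.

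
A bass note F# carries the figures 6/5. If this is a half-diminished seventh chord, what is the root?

The figures 6/5 mean the third of the chord is in the bass. If F# is the third of a half-diminished seventh chord, the root is D# (chord tones D#–F#–A–C#).

D#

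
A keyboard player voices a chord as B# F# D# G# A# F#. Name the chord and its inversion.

G# dominant ninth, first inversion

Reducing to letter names: B#, F#, D#, G#, A#. These stack in thirds as G#–B#–D#–F#–A# — a G# dominant ninth chord.
The lowest note is B#, the third of the chord, so this is first inversion.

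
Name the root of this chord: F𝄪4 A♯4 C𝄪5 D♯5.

The distinct letter names are F##, A#, C##, D#. Arranged as a stack of thirds they read D#–F##–A#–C##, so D# is the root (a D# major seventh chord).

D#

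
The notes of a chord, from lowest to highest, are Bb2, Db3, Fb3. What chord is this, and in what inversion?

The pitch classes Bb, Db, Fb arrange in thirds as Bb–Db–Fb: a Bb diminished triad.
Bb is the root of Bb diminished; root in the bass means root position (figured bass 5/3).

Bb diminished, root position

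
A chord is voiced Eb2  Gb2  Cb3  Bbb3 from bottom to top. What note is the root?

Cb

Eb, Gb, Cb, Bbb are the tones of a Cb dominant seventh chord (Cb–Eb–Gb–Bbb), making Cb the root.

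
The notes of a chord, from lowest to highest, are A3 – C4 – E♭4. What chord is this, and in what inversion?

A diminished, root position

The pitch classes A, C, Eb arrange in thirds as A–C–Eb: an A diminished triad.
With the root (A) in the bass, the chord is in root position (figured bass 5/3).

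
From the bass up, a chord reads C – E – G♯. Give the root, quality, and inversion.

C augmented, root position

The distinct note names are C, E, G#. Stacked in thirds they read C–E–G#, which is an augmented triad on C.
The lowest note is C, the root of the chord, so this is root position (figured bass 5/3).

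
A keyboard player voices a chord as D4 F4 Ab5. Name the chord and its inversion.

D diminished, root position

Reducing to letter names: D, F, Ab. These stack in thirds as D–F–Ab — a D diminished triad.
The lowest note is D, the root of the chord, so this is root position (figured bass 5/3).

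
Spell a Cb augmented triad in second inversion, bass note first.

Spelling Cb augmented: Cb–Eb–G. In second inversion the fifth is bass, giving G, Cb, Eb from the bottom.

G, Cb, Eb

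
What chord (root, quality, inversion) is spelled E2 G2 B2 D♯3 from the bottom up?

E minor-major seventh, root position

The distinct note names are E, G, B, D#. Stacked in thirds they read E–G–B–D#, which is a minor-major seventh chord on E.
E is the root of E minor-major seventh; root in the bass means root position (figured bass 7).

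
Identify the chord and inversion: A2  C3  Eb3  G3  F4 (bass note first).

F dominant ninth, first inversion

The distinct note names are A, C, Eb, G, F. Stacked in thirds they read F–A–C–Eb–G, which is a dominant ninth chord on F.
The lowest note is A, the third of the chord, so this is first inversion.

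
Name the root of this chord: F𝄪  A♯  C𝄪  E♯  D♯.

Reordering F##, A#, C##, E#, D# into stacked thirds gives D#–F##–A#–C##–E#; the bottom of that stack, D#, is the root.

D#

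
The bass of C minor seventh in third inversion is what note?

Bb

C minor seventh is C–Eb–G–Bb. Third inversion places the seventh in the bass: Bb.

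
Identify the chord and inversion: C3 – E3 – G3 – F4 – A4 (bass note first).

F major ninth, second inversion

The pitch classes C, E, G, F, A arrange in thirds as F–A–C–E–G: an F major ninth chord.
With the fifth (C) in the bass, the chord is in second inversion.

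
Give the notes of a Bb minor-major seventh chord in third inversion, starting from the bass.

A, Bb, Db, F

The chord tones are Bb–Db–F–A. With the seventh (A) lowest for third inversion: A, Bb, Db, F.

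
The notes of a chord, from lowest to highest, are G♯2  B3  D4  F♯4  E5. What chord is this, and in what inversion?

E dominant ninth, first inversion

The distinct note names are G#, B, D, F#, E. Stacked in thirds they read E–G#–B–D–F#, which is a dominant ninth chord on E.
G# is the third of E dominant ninth; third in the bass means first inversion.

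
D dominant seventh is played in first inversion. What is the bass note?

The third of D dominant seventh (D–F#–A–C) is F#; that is the bass in first inversion.

F#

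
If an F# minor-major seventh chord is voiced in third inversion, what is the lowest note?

E#

The seventh of F# minor-major seventh (F#–A–C#–E#) is E#; that is the bass in third inversion.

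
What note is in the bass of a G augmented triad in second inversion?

D#

In second inversion the fifth is lowest. For G augmented (G–B–D#) that is D#.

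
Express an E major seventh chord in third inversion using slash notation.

Emaj7/D#

Third inversion of E major seventh has the seventh (D#) in the bass. As a slash chord: Emaj7/D#.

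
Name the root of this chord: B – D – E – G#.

E

The distinct letter names are B, D, E, G#. Arranged as a stack of thirds they read E–G#–B–D, so E is the root (an E dominant seventh chord).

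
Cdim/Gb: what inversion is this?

second inversion

Cdim/Gb means C diminished with Gb in the bass. Gb is the fifth of C diminished (C–Eb–Gb), so this is second inversion.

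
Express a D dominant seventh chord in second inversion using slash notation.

D7/A

Second inversion of D dominant seventh has the fifth (A) in the bass. As a slash chord: D7/A.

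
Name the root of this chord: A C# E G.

A

A, C#, E, G are the tones of an A dominant seventh chord (A–C#–E–G), making A the root.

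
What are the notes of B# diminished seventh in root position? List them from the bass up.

B#, D#, F#, A

The chord tones are B#–D#–F#–A. With the root (B#) lowest for root position: B#, D#, F#, A.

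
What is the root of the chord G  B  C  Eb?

G, B, C, Eb are the tones of a C minor-major seventh chord (C–Eb–G–B), making C the root.

C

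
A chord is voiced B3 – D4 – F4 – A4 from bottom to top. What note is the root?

B

B, D, F, A are the tones of a B half-diminished seventh chord (B–D–F–A), making B the root.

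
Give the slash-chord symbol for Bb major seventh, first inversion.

First inversion of Bb major seventh has the third (D) in the bass. As a slash chord: Bbmaj7/D.

Bbmaj7/D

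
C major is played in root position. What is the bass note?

In root position the root is lowest. For C major (C–E–G) that is C.

C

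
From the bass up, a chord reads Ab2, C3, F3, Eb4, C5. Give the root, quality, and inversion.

F minor seventh, first inversion

The pitch classes Ab, C, F, Eb arrange in thirds as F–Ab–C–Eb: an F minor seventh chord.
The lowest note is Ab, the third of the chord, so this is first inversion (figured bass 6/5).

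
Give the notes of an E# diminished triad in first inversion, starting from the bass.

G#, B, E#

E# diminished is E#–G#–B. First inversion puts the third (G#) in the bass, with the remaining tones above: G#, B, E#.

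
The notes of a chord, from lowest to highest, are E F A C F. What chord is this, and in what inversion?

F major seventh, third inversion

The distinct note names are E, F, A, C. Stacked in thirds they read F–A–C–E, which is a major seventh chord on F.
The lowest note is E, the seventh of the chord, so this is third inversion (figured bass 4/2).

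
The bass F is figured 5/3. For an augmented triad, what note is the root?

The figures 5/3 mean the root of the chord is in the bass. If F is the root of an augmented triad, the root is F (chord tones F–A–C#).

F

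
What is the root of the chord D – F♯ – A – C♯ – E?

D

The distinct letter names are D, F#, A, C#, E. Arranged as a stack of thirds they read D–F#–A–C#–E, so D is the root (a D major ninth chord).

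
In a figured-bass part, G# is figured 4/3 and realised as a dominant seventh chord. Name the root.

The figures 4/3 mean the fifth of the chord is in the bass. If G# is the fifth of a dominant seventh chord, the root is C# (chord tones C#–E#–G#–B).

C#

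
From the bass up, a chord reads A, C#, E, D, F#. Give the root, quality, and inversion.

Reducing to letter names: A, C#, E, D, F#. These stack in thirds as D–F#–A–C#–E — a D major ninth chord.
A is the fifth of D major ninth; fifth in the bass means second inversion.

D major ninth, second inversion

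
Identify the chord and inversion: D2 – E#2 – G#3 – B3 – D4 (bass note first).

Reducing to letter names: D, E#, G#, B. These stack in thirds as E#–G#–B–D — an E# diminished seventh chord.
With the seventh (D) in the bass, the chord is in third inversion (figured bass 4/2).

E# diminished seventh, third inversion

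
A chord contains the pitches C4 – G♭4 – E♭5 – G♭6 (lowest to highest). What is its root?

C

The distinct letter names are C, Gb, Eb. Arranged as a stack of thirds they read C–Eb–Gb, so C is the root (a C diminished triad).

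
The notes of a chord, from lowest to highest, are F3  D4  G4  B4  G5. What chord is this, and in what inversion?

The pitch classes F, D, G, B arrange in thirds as G–B–D–F: a G dominant seventh chord.
F is the seventh of G dominant seventh; seventh in the bass means third inversion (figured bass 4/2).

G dominant seventh, third inversion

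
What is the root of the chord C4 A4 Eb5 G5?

Reordering C, A, Eb, G into stacked thirds gives A–C–Eb–G; the bottom of that stack, A, is the root.

A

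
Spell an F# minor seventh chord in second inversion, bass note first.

C#, E, F#, A

Spelling F# minor seventh: F#–A–C#–E. In second inversion the fifth is bass, giving C#, E, F#, A from the bottom.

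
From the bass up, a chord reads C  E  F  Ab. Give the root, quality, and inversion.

F minor-major seventh, second inversion

The distinct note names are C, E, F, Ab. Stacked in thirds they read F–Ab–C–E, which is a minor-major seventh chord on F.
The lowest note is C, the fifth of the chord, so this is second inversion (figured bass 4/3).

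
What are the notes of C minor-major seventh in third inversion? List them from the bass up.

B, C, Eb, G

Spelling C minor-major seventh: C–Eb–G–B. In third inversion the seventh is bass, giving B, C, Eb, G from the bottom.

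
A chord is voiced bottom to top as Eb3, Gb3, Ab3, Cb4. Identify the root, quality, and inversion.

Reducing to letter names: Eb, Gb, Ab, Cb. These stack in thirds as Ab–Cb–Eb–Gb — an Ab minor seventh chord.
Eb is the fifth of Ab minor seventh; fifth in the bass means second inversion (figured bass 4/3).

Ab minor seventh, second inversion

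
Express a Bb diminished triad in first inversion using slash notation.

First inversion of Bb diminished has the third (Db) in the bass. As a slash chord: Bbdim/Db.

Bbdim/Db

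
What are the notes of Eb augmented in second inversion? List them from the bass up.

Spelling Eb augmented: Eb–G–B. In second inversion the fifth is bass, giving B, Eb, G from the bottom.

B, Eb, G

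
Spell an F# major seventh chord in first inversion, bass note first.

Spelling F# major seventh: F#–A#–C#–E#. In first inversion the third is bass, giving A#, C#, E#, F# from the bottom.

A#, C#, E#, F#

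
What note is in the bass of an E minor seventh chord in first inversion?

G

In first inversion the third is lowest. For E minor seventh (E–G–B–D) that is G.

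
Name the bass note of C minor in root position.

C minor is C–Eb–G. Root position places the root in the bass: C.

C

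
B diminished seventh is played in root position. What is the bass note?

B

The root of B diminished seventh (B–D–F–Ab) is B; that is the bass in root position.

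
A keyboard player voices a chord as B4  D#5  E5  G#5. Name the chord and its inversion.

E major seventh, second inversion

Reducing to letter names: B, D#, E, G#. These stack in thirds as E–G#–B–D# — an E major seventh chord.
With the fifth (B) in the bass, the chord is in second inversion (figured bass 4/3).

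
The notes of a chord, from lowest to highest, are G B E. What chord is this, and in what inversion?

E minor, first inversion

The distinct note names are G, B, E. Stacked in thirds they read E–G–B, which is a minor triad on E.
The lowest note is G, the third of the chord, so this is first inversion (figured bass 6).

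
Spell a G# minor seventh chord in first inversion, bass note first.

Spelling G# minor seventh: G#–B–D#–F#. In first inversion the third is bass, giving B, D#, F#, G# from the bottom.

B, D#, F#, G#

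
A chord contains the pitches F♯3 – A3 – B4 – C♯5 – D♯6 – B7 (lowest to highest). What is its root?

B

The distinct letter names are F#, A, B, C#, D#. Arranged as a stack of thirds they read B–D#–F#–A–C#, so B is the root (a B dominant ninth chord).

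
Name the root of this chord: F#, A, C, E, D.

Reordering F#, A, C, E, D into stacked thirds gives D–F#–A–C–E; the bottom of that stack, D, is the root.

D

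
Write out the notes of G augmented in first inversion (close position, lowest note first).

G augmented is G–B–D#. First inversion puts the third (B) in the bass, with the remaining tones above: B, D#, G.

B, D#, G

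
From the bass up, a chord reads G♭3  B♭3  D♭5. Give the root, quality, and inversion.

Gb major, root position

Reducing to letter names: Gb, Bb, Db. These stack in thirds as Gb–Bb–Db — a Gb major triad.
Gb is the root of Gb major; root in the bass means root position (figured bass 5/3).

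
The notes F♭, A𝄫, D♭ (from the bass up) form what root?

Db

Fb, Abb, Db are the tones of a Db diminished triad (Db–Fb–Abb), making Db the root.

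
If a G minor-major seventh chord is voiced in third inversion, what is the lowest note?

F#

G minor-major seventh is G–Bb–D–F#. Third inversion places the seventh in the bass: F#.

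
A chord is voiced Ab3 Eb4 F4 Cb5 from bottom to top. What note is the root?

F

The distinct letter names are Ab, Eb, F, Cb. Arranged as a stack of thirds they read F–Ab–Cb–Eb, so F is the root (an F half-diminished seventh chord).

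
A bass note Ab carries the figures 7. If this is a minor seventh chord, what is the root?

The figures 7 mean the root of the chord is in the bass. If Ab is the root of a minor seventh chord, the root is Ab (chord tones Ab–Cb–Eb–Gb).

Ab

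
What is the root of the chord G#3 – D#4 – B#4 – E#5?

E#

Reordering G#, D#, B#, E# into stacked thirds gives E#–G#–B#–D#; the bottom of that stack, E#, is the root.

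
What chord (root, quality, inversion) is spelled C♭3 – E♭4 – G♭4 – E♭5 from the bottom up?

Reducing to letter names: Cb, Eb, Gb. These stack in thirds as Cb–Eb–Gb — a Cb major triad.
With the root (Cb) in the bass, the chord is in root position (figured bass 5/3).

Cb major, root position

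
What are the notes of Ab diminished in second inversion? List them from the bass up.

Spelling Ab diminished: Ab–Cb–Ebb. In second inversion the fifth is bass, giving Ebb, Ab, Cb from the bottom.

Ebb, Ab, Cb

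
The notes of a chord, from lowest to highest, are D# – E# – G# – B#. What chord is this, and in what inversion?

E# minor seventh, third inversion

The distinct note names are D#, E#, G#, B#. Stacked in thirds they read E#–G#–B#–D#, which is a minor seventh chord on E#.
With the seventh (D#) in the bass, the chord is in third inversion (figured bass 4/2).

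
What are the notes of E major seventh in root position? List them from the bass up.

The chord tones are E–G#–B–D#. With the root (E) lowest for root position: E, G#, B, D#.

E, G#, B, D#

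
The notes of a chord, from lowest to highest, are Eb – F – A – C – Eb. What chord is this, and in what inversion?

The pitch classes Eb, F, A, C arrange in thirds as F–A–C–Eb: an F dominant seventh chord.
Eb is the seventh of F dominant seventh; seventh in the bass means third inversion (figured bass 4/2).

F dominant seventh, third inversion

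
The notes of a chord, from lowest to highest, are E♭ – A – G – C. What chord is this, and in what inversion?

A half-diminished seventh, second inversion

The pitch classes Eb, A, G, C arrange in thirds as A–C–Eb–G: an A half-diminished seventh chord.
The lowest note is Eb, the fifth of the chord, so this is second inversion (figured bass 4/3).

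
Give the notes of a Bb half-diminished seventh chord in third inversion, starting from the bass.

Ab, Bb, Db, Fb

The chord tones are Bb–Db–Fb–Ab. With the seventh (Ab) lowest for third inversion: Ab, Bb, Db, Fb.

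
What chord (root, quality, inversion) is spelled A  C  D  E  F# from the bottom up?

D dominant ninth, second inversion

The pitch classes A, C, D, E, F# arrange in thirds as D–F#–A–C–E: a D dominant ninth chord.
A is the fifth of D dominant ninth; fifth in the bass means second inversion.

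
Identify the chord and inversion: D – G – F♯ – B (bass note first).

Reducing to letter names: D, G, F#, B. These stack in thirds as G–B–D–F# — a G major seventh chord.
The lowest note is D, the fifth of the chord, so this is second inversion (figured bass 4/3).

G major seventh, second inversion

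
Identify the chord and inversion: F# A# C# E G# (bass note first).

F# dominant ninth, root position

The distinct note names are F#, A#, C#, E, G#. Stacked in thirds they read F#–A#–C#–E–G#, which is a dominant ninth chord on F#.
F# is the root of F# dominant ninth; root in the bass means root position.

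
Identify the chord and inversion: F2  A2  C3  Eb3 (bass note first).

The pitch classes F, A, C, Eb arrange in thirds as F–A–C–Eb: an F dominant seventh chord.
With the root (F) in the bass, the chord is in root position (figured bass 7).

F dominant seventh, root position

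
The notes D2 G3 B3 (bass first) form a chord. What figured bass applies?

The notes D, G, B stack in thirds as G–B–D — a G major triad. The bass D is the fifth, so this is second inversion: figured 6/4.

6/4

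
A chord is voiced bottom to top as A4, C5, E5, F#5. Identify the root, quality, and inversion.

F# half-diminished seventh, first inversion

The distinct note names are A, C, E, F#. Stacked in thirds they read F#–A–C–E, which is a half-diminished seventh chord on F#.
A is the third of F# half-diminished seventh; third in the bass means first inversion (figured bass 6/5).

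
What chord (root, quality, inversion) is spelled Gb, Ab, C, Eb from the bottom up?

The pitch classes Gb, Ab, C, Eb arrange in thirds as Ab–C–Eb–Gb: an Ab dominant seventh chord.
With the seventh (Gb) in the bass, the chord is in third inversion (figured bass 4/2).

Ab dominant seventh, third inversion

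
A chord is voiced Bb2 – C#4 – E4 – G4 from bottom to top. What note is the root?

Reordering Bb, C#, E, G into stacked thirds gives C#–E–G–Bb; the bottom of that stack, C#, is the root.

C#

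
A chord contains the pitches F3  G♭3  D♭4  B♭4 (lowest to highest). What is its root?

Gb

F, Gb, Db, Bb are the tones of a Gb major seventh chord (Gb–Bb–Db–F), making Gb the root.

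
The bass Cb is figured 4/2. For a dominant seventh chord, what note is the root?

The figures 4/2 mean the seventh of the chord is in the bass. If Cb is the seventh of a dominant seventh chord, the root is Db (chord tones Db–F–Ab–Cb).

Db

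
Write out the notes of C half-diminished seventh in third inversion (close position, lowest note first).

Bb, C, Eb, Gb

Spelling C half-diminished seventh: C–Eb–Gb–Bb. In third inversion the seventh is bass, giving Bb, C, Eb, Gb from the bottom.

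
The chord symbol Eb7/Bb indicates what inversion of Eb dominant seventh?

second inversion

Eb7/Bb means Eb dominant seventh with Bb in the bass. Bb is the fifth of Eb dominant seventh (Eb–G–Bb–Db), so this is second inversion.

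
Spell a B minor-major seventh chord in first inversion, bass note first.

D, F#, A#, B

B minor-major seventh is B–D–F#–A#. First inversion puts the third (D) in the bass, with the remaining tones above: D, F#, A#, B.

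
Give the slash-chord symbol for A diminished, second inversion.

Adim/Eb

Second inversion of A diminished has the fifth (Eb) in the bass. As a slash chord: Adim/Eb.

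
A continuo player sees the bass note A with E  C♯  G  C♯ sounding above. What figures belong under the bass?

7

The notes A, E, C#, G stack in thirds as A–C#–E–G — an A dominant seventh chord. The bass A is the root, so this is root position: figured 7.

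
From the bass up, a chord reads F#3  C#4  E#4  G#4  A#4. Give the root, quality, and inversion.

F# major ninth, root position

The distinct note names are F#, C#, E#, G#, A#. Stacked in thirds they read F#–A#–C#–E#–G#, which is a major ninth chord on F#.
The lowest note is F#, the root of the chord, so this is root position.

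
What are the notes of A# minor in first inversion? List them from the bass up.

C#, E#, A#

The chord tones are A#–C#–E#. With the third (C#) lowest for first inversion: C#, E#, A#.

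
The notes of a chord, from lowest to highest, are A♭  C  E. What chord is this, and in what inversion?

Ab augmented, root position

The distinct note names are Ab, C, E. Stacked in thirds they read Ab–C–E, which is an augmented triad on Ab.
The lowest note is Ab, the root of the chord, so this is root position (figured bass 5/3).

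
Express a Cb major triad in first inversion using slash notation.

First inversion of Cb major has the third (Eb) in the bass. As a slash chord: Cb/Eb.

Cb/Eb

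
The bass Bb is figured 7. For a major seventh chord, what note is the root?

The figures 7 mean the root of the chord is in the bass. If Bb is the root of a major seventh chord, the root is Bb (chord tones Bb–D–F–A).

Bb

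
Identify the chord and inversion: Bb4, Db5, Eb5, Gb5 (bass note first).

The pitch classes Bb, Db, Eb, Gb arrange in thirds as Eb–Gb–Bb–Db: an Eb minor seventh chord.
With the fifth (Bb) in the bass, the chord is in second inversion (figured bass 4/3).

Eb minor seventh, second inversion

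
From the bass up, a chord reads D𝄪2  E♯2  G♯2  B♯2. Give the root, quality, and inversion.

Reducing to letter names: D##, E#, G#, B#. These stack in thirds as E#–G#–B#–D## — an E# minor-major seventh chord.
D## is the seventh of E# minor-major seventh; seventh in the bass means third inversion (figured bass 4/2).

E# minor-major seventh, third inversion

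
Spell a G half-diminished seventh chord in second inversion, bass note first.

Db, F, G, Bb

The chord tones are G–Bb–Db–F. With the fifth (Db) lowest for second inversion: Db, F, G, Bb.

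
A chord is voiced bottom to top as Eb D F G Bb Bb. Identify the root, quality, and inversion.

The pitch classes Eb, D, F, G, Bb arrange in thirds as Eb–G–Bb–D–F: an Eb major ninth chord.
Eb is the root of Eb major ninth; root in the bass means root position.

Eb major ninth, root position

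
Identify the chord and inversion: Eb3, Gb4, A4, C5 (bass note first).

A diminished seventh, second inversion

The pitch classes Eb, Gb, A, C arrange in thirds as A–C–Eb–Gb: an A diminished seventh chord.
The lowest note is Eb, the fifth of the chord, so this is second inversion (figured bass 4/3).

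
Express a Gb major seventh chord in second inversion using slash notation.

Second inversion of Gb major seventh has the fifth (Db) in the bass. As a slash chord: Gbmaj7/Db.

Gbmaj7/Db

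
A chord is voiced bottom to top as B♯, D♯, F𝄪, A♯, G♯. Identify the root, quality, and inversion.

The distinct note names are B#, D#, F##, A#, G#. Stacked in thirds they read G#–B#–D#–F##–A#, which is a major ninth chord on G#.
The lowest note is B#, the third of the chord, so this is first inversion.

G# major ninth, first inversion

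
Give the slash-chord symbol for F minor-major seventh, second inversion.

Fm(maj7)/C

Second inversion of F minor-major seventh has the fifth (C) in the bass. As a slash chord: Fm(maj7)/C.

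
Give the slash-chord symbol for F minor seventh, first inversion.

Fm7/Ab

First inversion of F minor seventh has the third (Ab) in the bass. As a slash chord: Fm7/Ab.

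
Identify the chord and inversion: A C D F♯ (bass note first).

D dominant seventh, second inversion

The pitch classes A, C, D, F# arrange in thirds as D–F#–A–C: a D dominant seventh chord.
A is the fifth of D dominant seventh; fifth in the bass means second inversion (figured bass 4/3).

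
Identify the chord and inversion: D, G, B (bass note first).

G major, second inversion

The pitch classes D, G, B arrange in thirds as G–B–D: a G major triad.
The lowest note is D, the fifth of the chord, so this is second inversion (figured bass 6/4).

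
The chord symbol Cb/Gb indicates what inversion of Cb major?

Cb/Gb means Cb major with Gb in the bass. Gb is the fifth of Cb major (Cb–Eb–Gb), so this is second inversion.

second inversion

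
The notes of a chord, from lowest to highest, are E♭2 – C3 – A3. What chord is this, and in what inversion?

Reducing to letter names: Eb, C, A. These stack in thirds as A–C–Eb — an A diminished triad.
The lowest note is Eb, the fifth of the chord, so this is second inversion (figured bass 6/4).

A diminished, second inversion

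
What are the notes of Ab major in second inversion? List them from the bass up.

Eb, Ab, C

Ab major is Ab–C–Eb. Second inversion puts the fifth (Eb) in the bass, with the remaining tones above: Eb, Ab, C.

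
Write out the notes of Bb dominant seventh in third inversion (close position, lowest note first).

Ab, Bb, D, F

Spelling Bb dominant seventh: Bb–D–F–Ab. In third inversion the seventh is bass, giving Ab, Bb, D, F from the bottom.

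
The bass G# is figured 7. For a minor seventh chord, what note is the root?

The figures 7 mean the root of the chord is in the bass. If G# is the root of a minor seventh chord, the root is G# (chord tones G#–B–D#–F#).

G#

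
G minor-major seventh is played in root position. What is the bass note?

G minor-major seventh is G–Bb–D–F#. Root position places the root in the bass: G.

G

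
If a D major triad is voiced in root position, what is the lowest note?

In root position the root is lowest. For D major (D–F#–A) that is D.

D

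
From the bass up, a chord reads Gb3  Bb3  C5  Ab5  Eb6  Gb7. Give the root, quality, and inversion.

The pitch classes Gb, Bb, C, Ab, Eb arrange in thirds as Ab–C–Eb–Gb–Bb: an Ab dominant ninth chord.
The lowest note is Gb, the seventh of the chord, so this is third inversion.

Ab dominant ninth, third inversion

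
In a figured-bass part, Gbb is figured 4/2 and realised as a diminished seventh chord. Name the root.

Ab

The figures 4/2 mean the seventh of the chord is in the bass. If Gbb is the seventh of a diminished seventh chord, the root is Ab (chord tones Ab–Cb–Ebb–Gbb).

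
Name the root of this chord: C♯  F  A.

The distinct letter names are C#, F, A. Arranged as a stack of thirds they read F–A–C#, so F is the root (an F augmented triad).

F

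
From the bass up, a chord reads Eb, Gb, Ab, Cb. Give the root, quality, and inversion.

Ab minor seventh, second inversion

The distinct note names are Eb, Gb, Ab, Cb. Stacked in thirds they read Ab–Cb–Eb–Gb, which is a minor seventh chord on Ab.
With the fifth (Eb) in the bass, the chord is in second inversion (figured bass 4/3).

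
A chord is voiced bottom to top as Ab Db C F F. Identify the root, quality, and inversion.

Reducing to letter names: Ab, Db, C, F. These stack in thirds as Db–F–Ab–C — a Db major seventh chord.
The lowest note is Ab, the fifth of the chord, so this is second inversion (figured bass 4/3).

Db major seventh, second inversion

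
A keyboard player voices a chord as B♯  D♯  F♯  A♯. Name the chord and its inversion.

B# half-diminished seventh, root position

The pitch classes B#, D#, F#, A# arrange in thirds as B#–D#–F#–A#: a B# half-diminished seventh chord.
B# is the root of B# half-diminished seventh; root in the bass means root position (figured bass 7).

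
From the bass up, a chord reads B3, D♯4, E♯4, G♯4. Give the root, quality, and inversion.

The pitch classes B, D#, E#, G# arrange in thirds as E#–G#–B–D#: an E# half-diminished seventh chord.
With the fifth (B) in the bass, the chord is in second inversion (figured bass 4/3).

E# half-diminished seventh, second inversion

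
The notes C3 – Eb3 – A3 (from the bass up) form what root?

A

C, Eb, A are the tones of an A diminished triad (A–C–Eb), making A the root.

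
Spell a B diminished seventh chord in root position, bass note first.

B, D, F, Ab

B diminished seventh is B–D–F–Ab. Root position puts the root (B) in the bass, with the remaining tones above: B, D, F, Ab.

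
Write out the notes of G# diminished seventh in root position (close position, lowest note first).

Spelling G# diminished seventh: G#–B–D–F. In root position the root is bass, giving G#, B, D, F from the bottom.

G#, B, D, F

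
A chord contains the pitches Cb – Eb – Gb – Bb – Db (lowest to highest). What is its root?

Cb

The distinct letter names are Cb, Eb, Gb, Bb, Db. Arranged as a stack of thirds they read Cb–Eb–Gb–Bb–Db, so Cb is the root (a Cb major ninth chord).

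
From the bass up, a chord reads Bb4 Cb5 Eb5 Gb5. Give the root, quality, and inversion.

The pitch classes Bb, Cb, Eb, Gb arrange in thirds as Cb–Eb–Gb–Bb: a Cb major seventh chord.
With the seventh (Bb) in the bass, the chord is in third inversion (figured bass 4/2).

Cb major seventh, third inversion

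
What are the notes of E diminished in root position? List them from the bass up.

Spelling E diminished: E–G–Bb. In root position the root is bass, giving E, G, Bb from the bottom.

E, G, Bb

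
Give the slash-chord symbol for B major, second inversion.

Bmaj/F#

Second inversion of B major has the fifth (F#) in the bass. As a slash chord: Bmaj/F#.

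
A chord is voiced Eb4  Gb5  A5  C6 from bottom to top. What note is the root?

Reordering Eb, Gb, A, C into stacked thirds gives A–C–Eb–Gb; the bottom of that stack, A, is the root.

A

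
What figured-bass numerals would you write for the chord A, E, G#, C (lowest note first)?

The notes A, E, G#, C stack in thirds as A–C–E–G# — an A minor-major seventh chord. The bass A is the root, so this is root position: figured 7.

7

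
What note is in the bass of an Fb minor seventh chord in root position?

Fb

In root position the root is lowest. For Fb minor seventh (Fb–Abb–Cb–Ebb) that is Fb.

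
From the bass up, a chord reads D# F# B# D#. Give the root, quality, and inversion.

B# diminished, first inversion

Reducing to letter names: D#, F#, B#. These stack in thirds as B#–D#–F# — a B# diminished triad.
The lowest note is D#, the third of the chord, so this is first inversion (figured bass 6).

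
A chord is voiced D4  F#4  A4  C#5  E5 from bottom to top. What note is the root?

The distinct letter names are D, F#, A, C#, E. Arranged as a stack of thirds they read D–F#–A–C#–E, so D is the root (a D major ninth chord).

D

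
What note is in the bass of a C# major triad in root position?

C#

The root of C# major (C#–E#–G#) is C#; that is the bass in root position.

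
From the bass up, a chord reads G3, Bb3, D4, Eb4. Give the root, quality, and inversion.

Eb major seventh, first inversion

Reducing to letter names: G, Bb, D, Eb. These stack in thirds as Eb–G–Bb–D — an Eb major seventh chord.
The lowest note is G, the third of the chord, so this is first inversion (figured bass 6/5).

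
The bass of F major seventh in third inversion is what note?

E

The seventh of F major seventh (F–A–C–E) is E; that is the bass in third inversion.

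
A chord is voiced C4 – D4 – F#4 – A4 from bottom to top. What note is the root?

D

Reordering C, D, F#, A into stacked thirds gives D–F#–A–C; the bottom of that stack, D, is the root.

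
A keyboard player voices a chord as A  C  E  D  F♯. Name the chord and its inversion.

D dominant ninth, second inversion

The pitch classes A, C, E, D, F# arrange in thirds as D–F#–A–C–E: a D dominant ninth chord.
With the fifth (A) in the bass, the chord is in second inversion.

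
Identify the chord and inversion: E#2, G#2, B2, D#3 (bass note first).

Reducing to letter names: E#, G#, B, D#. These stack in thirds as E#–G#–B–D# — an E# half-diminished seventh chord.
The lowest note is E#, the root of the chord, so this is root position (figured bass 7).

E# half-diminished seventh, root position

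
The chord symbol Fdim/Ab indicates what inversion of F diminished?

Fdim/Ab means F diminished with Ab in the bass. Ab is the third of F diminished (F–Ab–Cb), so this is first inversion.

first inversion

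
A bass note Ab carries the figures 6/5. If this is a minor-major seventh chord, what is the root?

F

The figures 6/5 mean the third of the chord is in the bass. If Ab is the third of a minor-major seventh chord, the root is F (chord tones F–Ab–C–E).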